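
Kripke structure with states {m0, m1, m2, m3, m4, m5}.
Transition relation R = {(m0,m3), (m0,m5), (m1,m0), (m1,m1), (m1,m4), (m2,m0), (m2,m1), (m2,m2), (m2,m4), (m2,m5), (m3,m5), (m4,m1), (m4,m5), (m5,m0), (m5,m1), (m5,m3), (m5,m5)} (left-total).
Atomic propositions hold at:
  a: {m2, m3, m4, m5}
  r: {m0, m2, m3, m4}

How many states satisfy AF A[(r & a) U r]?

4

Sat(r & a) = {m2, m3, m4}
A[(r & a) U r]: least fixpoint, start Z0 = Sat(r) = {m0, m2, m3, m4}, add states in Sat(r & a) with every successor in Z. Already a fixed point.
Sat(A[(r & a) U r]) = {m0, m2, m3, m4}
AF A[(r & a) U r]: least fixpoint, start Z0 = {m0, m2, m3, m4}, add states with every successor in Z. Already a fixed point.
Sat(AF A[(r & a) U r]) = {m0, m2, m3, m4}
|Sat(AF A[(r & a) U r])| = |{m0, m2, m3, m4}| = 4.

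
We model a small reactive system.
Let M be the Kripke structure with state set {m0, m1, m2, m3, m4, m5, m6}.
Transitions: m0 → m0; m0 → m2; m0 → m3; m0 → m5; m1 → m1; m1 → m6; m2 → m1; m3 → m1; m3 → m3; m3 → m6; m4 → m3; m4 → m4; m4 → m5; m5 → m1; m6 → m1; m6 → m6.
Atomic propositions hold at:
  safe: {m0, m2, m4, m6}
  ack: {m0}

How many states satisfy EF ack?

EF ack: least fixpoint, start Z0 = {m0}, add states with some successor in Z. Already a fixed point.
Sat(EF ack) = {m0}
|Sat(EF ack)| = |{m0}| = 1.

1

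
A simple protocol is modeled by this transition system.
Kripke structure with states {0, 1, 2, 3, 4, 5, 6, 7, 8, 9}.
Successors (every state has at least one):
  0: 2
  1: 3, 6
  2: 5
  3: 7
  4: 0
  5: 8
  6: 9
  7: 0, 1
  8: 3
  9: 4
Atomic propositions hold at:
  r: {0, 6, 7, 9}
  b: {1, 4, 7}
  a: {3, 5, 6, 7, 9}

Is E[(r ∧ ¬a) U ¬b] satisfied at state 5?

Sat(¬a) = {0, 1, 2, 4, 8}
Sat(r ∧ ¬a) = {0}
Sat(¬b) = {0, 2, 3, 5, 6, 8, 9}
E[(r ∧ ¬a) U ¬b]: least fixpoint, start Z0 = Sat(¬b) = {0, 2, 3, 5, 6, 8, 9}, add states in Sat(r ∧ ¬a) with some successor in Z. Already a fixed point.
Sat(E[(r ∧ ¬a) U ¬b]) = {0, 2, 3, 5, 6, 8, 9}
5 ∈ Sat(E[(r ∧ ¬a) U ¬b]) = {0, 2, 3, 5, 6, 8, 9}, so the formula holds at 5.

Yes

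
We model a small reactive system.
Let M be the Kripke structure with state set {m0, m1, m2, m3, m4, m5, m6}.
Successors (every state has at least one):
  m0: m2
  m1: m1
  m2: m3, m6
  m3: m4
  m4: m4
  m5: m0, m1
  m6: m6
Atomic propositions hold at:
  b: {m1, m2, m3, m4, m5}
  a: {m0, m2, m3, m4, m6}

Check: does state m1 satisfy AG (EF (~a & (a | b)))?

Yes

Sat(~a) = {m1, m5}
Sat(a | b) = {m0, m1, m2, m3, m4, m5, m6}
Sat(~a & (a | b)) = {m1, m5}
EF (~a & (a | b)): least fixpoint, start Z0 = {m1, m5}, add states with some successor in Z. Already a fixed point.
Sat(EF (~a & (a | b))) = {m1, m5}
AG (EF (~a & (a | b))): greatest fixpoint, start Z0 = {m1, m5}, keep only states in Sat with every successor in Z. Z1 = {m1}; fixed.
Sat(AG (EF (~a & (a | b)))) = {m1}
m1 ∈ Sat(AG (EF (~a & (a | b)))) = {m1}, so the formula holds at m1.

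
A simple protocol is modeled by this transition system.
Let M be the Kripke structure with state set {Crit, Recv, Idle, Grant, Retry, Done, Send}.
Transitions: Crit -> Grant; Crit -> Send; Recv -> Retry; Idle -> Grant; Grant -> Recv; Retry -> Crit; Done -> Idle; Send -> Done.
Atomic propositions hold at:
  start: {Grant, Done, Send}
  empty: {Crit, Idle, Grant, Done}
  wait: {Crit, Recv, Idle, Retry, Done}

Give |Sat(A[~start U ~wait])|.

Sat(~start) = {Crit, Recv, Idle, Retry}
Sat(~wait) = {Grant, Send}
A[~start U ~wait]: least fixpoint, start Z0 = Sat(~wait) = {Grant, Send}, add states in Sat(~start) with every successor in Z. Z1 = {Crit, Idle, Grant, Send}; Z2 = {Crit, Idle, Grant, Retry, Send}; Z3 = {Crit, Recv, Idle, Grant, Retry, Send}; fixed.
Sat(A[~start U ~wait]) = {Crit, Recv, Idle, Grant, Retry, Send}
|Sat(A[~start U ~wait])| = |{Crit, Recv, Idle, Grant, Retry, Send}| = 6.

6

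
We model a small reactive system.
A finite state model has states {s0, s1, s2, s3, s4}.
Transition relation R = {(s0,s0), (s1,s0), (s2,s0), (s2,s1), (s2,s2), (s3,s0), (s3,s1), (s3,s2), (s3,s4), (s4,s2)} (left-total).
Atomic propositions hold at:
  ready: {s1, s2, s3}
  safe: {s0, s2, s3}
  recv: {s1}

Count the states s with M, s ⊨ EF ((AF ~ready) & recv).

4

Sat(~ready) = {s0, s4}
AF ~ready: least fixpoint, start Z0 = {s0, s4}, add states with every successor in Z. Z1 = {s0, s1, s4}; fixed.
Sat(AF ~ready) = {s0, s1, s4}
Sat((AF ~ready) & recv) = {s1}
EF ((AF ~ready) & recv): least fixpoint, start Z0 = {s1}, add states with some successor in Z. Z1 = {s1, s2, s3}; Z2 = {s1, s2, s3, s4}; fixed.
Sat(EF ((AF ~ready) & recv)) = {s1, s2, s3, s4}
|Sat(EF ((AF ~ready) & recv))| = |{s1, s2, s3, s4}| = 4.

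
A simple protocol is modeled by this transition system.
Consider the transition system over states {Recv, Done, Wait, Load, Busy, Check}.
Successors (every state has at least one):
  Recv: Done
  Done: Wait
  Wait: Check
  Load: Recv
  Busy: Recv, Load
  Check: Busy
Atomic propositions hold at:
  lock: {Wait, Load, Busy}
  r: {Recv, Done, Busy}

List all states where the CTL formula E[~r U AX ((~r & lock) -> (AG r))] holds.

Sat(~r) = {Wait, Load, Check}
Sat(~r & lock) = {Wait, Load}
AG r: greatest fixpoint, start Z0 = {Recv, Done, Busy}, keep only states in Sat with every successor in Z. Z1 = {Recv}; Z2 = ∅; fixed.
Sat(AG r) = ∅
Sat((~r & lock) -> (AG r)) = {Recv, Done, Busy, Check}
Sat(AX ((~r & lock) -> (AG r))) = {s : every successor in {Recv, Done, Busy, Check}} = {Recv, Wait, Load, Check}
E[~r U AX ((~r & lock) -> (AG r))]: least fixpoint, start Z0 = Sat(AX ((~r & lock) -> (AG r))) = {Recv, Wait, Load, Check}, add states in Sat(~r) with some successor in Z. Already a fixed point.
Sat(E[~r U AX ((~r & lock) -> (AG r))]) = {Recv, Wait, Load, Check}

{Recv, Wait, Load, Check}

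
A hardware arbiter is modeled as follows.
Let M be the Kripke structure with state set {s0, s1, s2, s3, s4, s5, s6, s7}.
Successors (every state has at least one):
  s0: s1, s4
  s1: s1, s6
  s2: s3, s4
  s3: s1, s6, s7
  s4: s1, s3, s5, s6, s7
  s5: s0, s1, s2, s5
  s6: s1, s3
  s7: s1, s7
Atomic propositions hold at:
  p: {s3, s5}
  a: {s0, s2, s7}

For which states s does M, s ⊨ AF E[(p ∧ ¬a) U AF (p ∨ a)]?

{s0, s2, s3, s5, s7}

Sat(¬a) = {s1, s3, s4, s5, s6}
Sat(p ∧ ¬a) = {s3, s5}
Sat(p ∨ a) = {s0, s2, s3, s5, s7}
AF (p ∨ a): least fixpoint, start Z0 = {s0, s2, s3, s5, s7}, add states with every successor in Z. Already a fixed point.
Sat(AF (p ∨ a)) = {s0, s2, s3, s5, s7}
E[(p ∧ ¬a) U AF (p ∨ a)]: least fixpoint, start Z0 = Sat(AF (p ∨ a)) = {s0, s2, s3, s5, s7}, add states in Sat(p ∧ ¬a) with some successor in Z. Already a fixed point.
Sat(E[(p ∧ ¬a) U AF (p ∨ a)]) = {s0, s2, s3, s5, s7}
AF E[(p ∧ ¬a) U AF (p ∨ a)]: least fixpoint, start Z0 = {s0, s2, s3, s5, s7}, add states with every successor in Z. Already a fixed point.
Sat(AF E[(p ∧ ¬a) U AF (p ∨ a)]) = {s0, s2, s3, s5, s7}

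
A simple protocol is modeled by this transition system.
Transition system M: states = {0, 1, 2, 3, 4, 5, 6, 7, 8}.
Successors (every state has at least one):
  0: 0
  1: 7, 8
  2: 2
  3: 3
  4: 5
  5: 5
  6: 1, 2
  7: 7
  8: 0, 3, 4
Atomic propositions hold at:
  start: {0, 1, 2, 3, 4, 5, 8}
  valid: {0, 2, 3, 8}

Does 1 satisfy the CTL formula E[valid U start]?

Yes

E[valid U start]: least fixpoint, start Z0 = Sat(start) = {0, 1, 2, 3, 4, 5, 8}, add states in Sat(valid) with some successor in Z. Already a fixed point.
Sat(E[valid U start]) = {0, 1, 2, 3, 4, 5, 8}
1 ∈ Sat(E[valid U start]) = {0, 1, 2, 3, 4, 5, 8}, so the formula holds at 1.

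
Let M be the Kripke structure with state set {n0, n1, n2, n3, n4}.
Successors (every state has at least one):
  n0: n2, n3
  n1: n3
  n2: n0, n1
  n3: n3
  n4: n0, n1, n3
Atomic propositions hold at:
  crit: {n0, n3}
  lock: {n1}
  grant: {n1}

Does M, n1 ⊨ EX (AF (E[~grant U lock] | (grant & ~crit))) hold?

Sat(~grant) = {n0, n2, n3, n4}
E[~grant U lock]: least fixpoint, start Z0 = Sat(lock) = {n1}, add states in Sat(~grant) with some successor in Z. Z1 = {n1, n2, n4}; Z2 = {n0, n1, n2, n4}; fixed.
Sat(E[~grant U lock]) = {n0, n1, n2, n4}
Sat(~crit) = {n1, n2, n4}
Sat(grant & ~crit) = {n1}
Sat(E[~grant U lock] | (grant & ~crit)) = {n0, n1, n2, n4}
AF (E[~grant U lock] | (grant & ~crit)): least fixpoint, start Z0 = {n0, n1, n2, n4}, add states with every successor in Z. Already a fixed point.
Sat(AF (E[~grant U lock] | (grant & ~crit))) = {n0, n1, n2, n4}
Sat(EX (AF (E[~grant U lock] | (grant & ~crit)))) = {s : some successor in {n0, n1, n2, n4}} = {n0, n2, n4}
n1 ∉ Sat(EX (AF (E[~grant U lock] | (grant & ~crit)))) = {n0, n2, n4}, so the formula does not hold at n1.

No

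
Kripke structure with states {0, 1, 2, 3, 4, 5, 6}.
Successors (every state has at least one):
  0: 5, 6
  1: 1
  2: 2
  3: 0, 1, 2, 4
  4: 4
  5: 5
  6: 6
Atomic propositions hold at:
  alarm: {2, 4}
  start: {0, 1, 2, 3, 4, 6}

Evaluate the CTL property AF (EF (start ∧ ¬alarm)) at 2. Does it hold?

Sat(¬alarm) = {0, 1, 3, 5, 6}
Sat(start ∧ ¬alarm) = {0, 1, 3, 6}
EF (start ∧ ¬alarm): least fixpoint, start Z0 = {0, 1, 3, 6}, add states with some successor in Z. Already a fixed point.
Sat(EF (start ∧ ¬alarm)) = {0, 1, 3, 6}
AF (EF (start ∧ ¬alarm)): least fixpoint, start Z0 = {0, 1, 3, 6}, add states with every successor in Z. Already a fixed point.
Sat(AF (EF (start ∧ ¬alarm))) = {0, 1, 3, 6}
2 ∉ Sat(AF (EF (start ∧ ¬alarm))) = {0, 1, 3, 6}, so the formula does not hold at 2.

No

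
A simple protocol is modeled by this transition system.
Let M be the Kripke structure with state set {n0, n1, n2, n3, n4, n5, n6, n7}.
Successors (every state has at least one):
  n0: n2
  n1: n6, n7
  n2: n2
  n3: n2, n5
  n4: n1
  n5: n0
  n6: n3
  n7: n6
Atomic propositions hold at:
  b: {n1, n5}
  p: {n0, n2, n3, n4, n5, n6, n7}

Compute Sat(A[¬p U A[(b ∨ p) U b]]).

{n1, n4, n5}

Sat(¬p) = {n1}
Sat(b ∨ p) = {n0, n1, n2, n3, n4, n5, n6, n7}
A[(b ∨ p) U b]: least fixpoint, start Z0 = Sat(b) = {n1, n5}, add states in Sat(b ∨ p) with every successor in Z. Z1 = {n1, n4, n5}; fixed.
Sat(A[(b ∨ p) U b]) = {n1, n4, n5}
A[¬p U A[(b ∨ p) U b]]: least fixpoint, start Z0 = Sat(A[(b ∨ p) U b]) = {n1, n4, n5}, add states in Sat(¬p) with every successor in Z. Already a fixed point.
Sat(A[¬p U A[(b ∨ p) U b]]) = {n1, n4, n5}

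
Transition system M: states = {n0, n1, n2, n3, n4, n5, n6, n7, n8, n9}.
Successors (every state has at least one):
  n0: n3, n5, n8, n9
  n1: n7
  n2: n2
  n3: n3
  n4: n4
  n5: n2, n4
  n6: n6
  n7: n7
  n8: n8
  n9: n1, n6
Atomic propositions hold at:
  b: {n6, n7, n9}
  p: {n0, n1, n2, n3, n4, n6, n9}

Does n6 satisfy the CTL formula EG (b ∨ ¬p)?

Sat(¬p) = {n5, n7, n8}
Sat(b ∨ ¬p) = {n5, n6, n7, n8, n9}
EG (b ∨ ¬p): greatest fixpoint, start Z0 = {n5, n6, n7, n8, n9}, keep only states in Sat with some successor in Z. Z1 = {n6, n7, n8, n9}; fixed.
Sat(EG (b ∨ ¬p)) = {n6, n7, n8, n9}
n6 ∈ Sat(EG (b ∨ ¬p)) = {n6, n7, n8, n9}, so the formula holds at n6.

Yes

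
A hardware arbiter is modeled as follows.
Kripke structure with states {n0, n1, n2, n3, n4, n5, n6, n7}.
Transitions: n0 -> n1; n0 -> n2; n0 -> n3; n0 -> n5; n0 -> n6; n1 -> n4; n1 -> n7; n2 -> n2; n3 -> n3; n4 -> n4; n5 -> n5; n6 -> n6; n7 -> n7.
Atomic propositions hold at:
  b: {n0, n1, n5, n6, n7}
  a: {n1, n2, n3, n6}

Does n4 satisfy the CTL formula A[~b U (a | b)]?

No

Sat(~b) = {n2, n3, n4}
Sat(a | b) = {n0, n1, n2, n3, n5, n6, n7}
A[~b U (a | b)]: least fixpoint, start Z0 = Sat((a | b)) = {n0, n1, n2, n3, n5, n6, n7}, add states in Sat(~b) with every successor in Z. Already a fixed point.
Sat(A[~b U (a | b)]) = {n0, n1, n2, n3, n5, n6, n7}
n4 ∉ Sat(A[~b U (a | b)]) = {n0, n1, n2, n3, n5, n6, n7}, so the formula does not hold at n4.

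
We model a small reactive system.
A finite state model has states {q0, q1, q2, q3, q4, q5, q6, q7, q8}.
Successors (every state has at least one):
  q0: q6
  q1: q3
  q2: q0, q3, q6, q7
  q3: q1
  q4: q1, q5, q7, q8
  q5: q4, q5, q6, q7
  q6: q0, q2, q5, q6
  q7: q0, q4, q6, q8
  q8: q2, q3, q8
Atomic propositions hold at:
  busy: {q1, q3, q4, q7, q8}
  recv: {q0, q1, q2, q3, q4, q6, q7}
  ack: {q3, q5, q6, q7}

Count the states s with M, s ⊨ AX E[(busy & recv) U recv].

4

Sat(busy & recv) = {q1, q3, q4, q7}
E[(busy & recv) U recv]: least fixpoint, start Z0 = Sat(recv) = {q0, q1, q2, q3, q4, q6, q7}, add states in Sat(busy & recv) with some successor in Z. Already a fixed point.
Sat(E[(busy & recv) U recv]) = {q0, q1, q2, q3, q4, q6, q7}
Sat(AX E[(busy & recv) U recv]) = {s : every successor in {q0, q1, q2, q3, q4, q6, q7}} = {q0, q1, q2, q3}
|Sat(AX E[(busy & recv) U recv])| = |{q0, q1, q2, q3}| = 4.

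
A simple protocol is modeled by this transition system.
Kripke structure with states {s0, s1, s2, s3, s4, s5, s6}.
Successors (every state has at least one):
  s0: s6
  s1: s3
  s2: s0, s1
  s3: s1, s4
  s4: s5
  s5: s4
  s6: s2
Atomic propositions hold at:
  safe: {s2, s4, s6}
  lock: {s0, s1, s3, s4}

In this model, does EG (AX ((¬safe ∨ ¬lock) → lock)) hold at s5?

No

Sat(¬safe) = {s0, s1, s3, s5}
Sat(¬lock) = {s2, s5, s6}
Sat(¬safe ∨ ¬lock) = {s0, s1, s2, s3, s5, s6}
Sat((¬safe ∨ ¬lock) → lock) = {s0, s1, s3, s4}
Sat(AX ((¬safe ∨ ¬lock) → lock)) = {s : every successor in {s0, s1, s3, s4}} = {s1, s2, s3, s5}
EG (AX ((¬safe ∨ ¬lock) → lock)): greatest fixpoint, start Z0 = {s1, s2, s3, s5}, keep only states in Sat with some successor in Z. Z1 = {s1, s2, s3}; fixed.
Sat(EG (AX ((¬safe ∨ ¬lock) → lock))) = {s1, s2, s3}
s5 ∉ Sat(EG (AX ((¬safe ∨ ¬lock) → lock))) = {s1, s2, s3}, so the formula does not hold at s5.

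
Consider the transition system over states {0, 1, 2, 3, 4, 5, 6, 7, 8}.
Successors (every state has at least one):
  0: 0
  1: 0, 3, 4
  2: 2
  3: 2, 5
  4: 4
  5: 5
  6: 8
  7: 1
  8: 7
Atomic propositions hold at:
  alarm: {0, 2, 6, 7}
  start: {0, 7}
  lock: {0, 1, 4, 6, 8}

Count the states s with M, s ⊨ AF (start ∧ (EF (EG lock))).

4

EG lock: greatest fixpoint, start Z0 = {0, 1, 4, 6, 8}, keep only states in Sat with some successor in Z. Z1 = {0, 1, 4, 6}; Z2 = {0, 1, 4}; fixed.
Sat(EG lock) = {0, 1, 4}
EF (EG lock): least fixpoint, start Z0 = {0, 1, 4}, add states with some successor in Z. Z1 = {0, 1, 4, 7}; Z2 = {0, 1, 4, 7, 8}; Z3 = {0, 1, 4, 6, 7, 8}; fixed.
Sat(EF (EG lock)) = {0, 1, 4, 6, 7, 8}
Sat(start ∧ (EF (EG lock))) = {0, 7}
AF (start ∧ (EF (EG lock))): least fixpoint, start Z0 = {0, 7}, add states with every successor in Z. Z1 = {0, 7, 8}; Z2 = {0, 6, 7, 8}; fixed.
Sat(AF (start ∧ (EF (EG lock)))) = {0, 6, 7, 8}
|Sat(AF (start ∧ (EF (EG lock))))| = |{0, 6, 7, 8}| = 4.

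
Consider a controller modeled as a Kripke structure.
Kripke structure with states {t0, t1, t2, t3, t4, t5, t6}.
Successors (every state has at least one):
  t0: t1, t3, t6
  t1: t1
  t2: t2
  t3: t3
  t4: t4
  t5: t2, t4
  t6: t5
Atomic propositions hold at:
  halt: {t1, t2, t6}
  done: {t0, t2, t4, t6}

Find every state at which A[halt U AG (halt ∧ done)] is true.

{t2}

Sat(halt ∧ done) = {t2, t6}
AG (halt ∧ done): greatest fixpoint, start Z0 = {t2, t6}, keep only states in Sat with every successor in Z. Z1 = {t2}; fixed.
Sat(AG (halt ∧ done)) = {t2}
A[halt U AG (halt ∧ done)]: least fixpoint, start Z0 = Sat(AG (halt ∧ done)) = {t2}, add states in Sat(halt) with every successor in Z. Already a fixed point.
Sat(A[halt U AG (halt ∧ done)]) = {t2}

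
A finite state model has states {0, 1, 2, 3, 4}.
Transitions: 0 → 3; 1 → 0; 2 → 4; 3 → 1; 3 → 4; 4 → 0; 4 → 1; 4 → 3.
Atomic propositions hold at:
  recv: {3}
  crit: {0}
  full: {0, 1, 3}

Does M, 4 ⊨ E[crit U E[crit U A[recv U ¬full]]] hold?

Yes

Sat(¬full) = {2, 4}
A[recv U ¬full]: least fixpoint, start Z0 = Sat(¬full) = {2, 4}, add states in Sat(recv) with every successor in Z. Already a fixed point.
Sat(A[recv U ¬full]) = {2, 4}
E[crit U A[recv U ¬full]]: least fixpoint, start Z0 = Sat(A[recv U ¬full]) = {2, 4}, add states in Sat(crit) with some successor in Z. Already a fixed point.
Sat(E[crit U A[recv U ¬full]]) = {2, 4}
E[crit U E[crit U A[recv U ¬full]]]: least fixpoint, start Z0 = Sat(E[crit U A[recv U ¬full]]) = {2, 4}, add states in Sat(crit) with some successor in Z. Already a fixed point.
Sat(E[crit U E[crit U A[recv U ¬full]]]) = {2, 4}
4 ∈ Sat(E[crit U E[crit U A[recv U ¬full]]]) = {2, 4}, so the formula holds at 4.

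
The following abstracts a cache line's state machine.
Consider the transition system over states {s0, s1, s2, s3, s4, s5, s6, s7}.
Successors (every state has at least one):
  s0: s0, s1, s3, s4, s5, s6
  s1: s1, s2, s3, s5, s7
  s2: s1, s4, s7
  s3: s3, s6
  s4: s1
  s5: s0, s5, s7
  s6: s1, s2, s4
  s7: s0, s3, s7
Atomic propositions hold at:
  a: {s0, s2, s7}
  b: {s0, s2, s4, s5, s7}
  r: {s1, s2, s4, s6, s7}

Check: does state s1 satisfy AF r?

AF r: least fixpoint, start Z0 = {s1, s2, s4, s6, s7}, add states with every successor in Z. Already a fixed point.
Sat(AF r) = {s1, s2, s4, s6, s7}
s1 ∈ Sat(AF r) = {s1, s2, s4, s6, s7}, so the formula holds at s1.

Yes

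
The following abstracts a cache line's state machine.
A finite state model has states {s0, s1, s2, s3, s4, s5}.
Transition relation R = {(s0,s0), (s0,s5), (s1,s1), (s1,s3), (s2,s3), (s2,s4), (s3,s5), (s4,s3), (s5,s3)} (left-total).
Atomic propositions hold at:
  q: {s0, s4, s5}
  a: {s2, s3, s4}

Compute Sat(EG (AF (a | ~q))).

Sat(~q) = {s1, s2, s3}
Sat(a | ~q) = {s1, s2, s3, s4}
AF (a | ~q): least fixpoint, start Z0 = {s1, s2, s3, s4}, add states with every successor in Z. Z1 = {s1, s2, s3, s4, s5}; fixed.
Sat(AF (a | ~q)) = {s1, s2, s3, s4, s5}
EG (AF (a | ~q)): greatest fixpoint, start Z0 = {s1, s2, s3, s4, s5}, keep only states in Sat with some successor in Z. Already a fixed point.
Sat(EG (AF (a | ~q))) = {s1, s2, s3, s4, s5}

{s1, s2, s3, s4, s5}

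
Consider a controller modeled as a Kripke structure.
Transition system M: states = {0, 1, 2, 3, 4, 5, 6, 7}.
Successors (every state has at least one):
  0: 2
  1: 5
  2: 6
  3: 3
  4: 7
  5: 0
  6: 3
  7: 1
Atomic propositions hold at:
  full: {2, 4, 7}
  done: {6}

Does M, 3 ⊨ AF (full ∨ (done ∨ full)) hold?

No

Sat(done ∨ full) = {2, 4, 6, 7}
Sat(full ∨ (done ∨ full)) = {2, 4, 6, 7}
AF (full ∨ (done ∨ full)): least fixpoint, start Z0 = {2, 4, 6, 7}, add states with every successor in Z. Z1 = {0, 2, 4, 6, 7}; Z2 = {0, 2, 4, 5, 6, 7}; Z3 = {0, 1, 2, 4, 5, 6, 7}; fixed.
Sat(AF (full ∨ (done ∨ full))) = {0, 1, 2, 4, 5, 6, 7}
3 ∉ Sat(AF (full ∨ (done ∨ full))) = {0, 1, 2, 4, 5, 6, 7}, so the formula does not hold at 3.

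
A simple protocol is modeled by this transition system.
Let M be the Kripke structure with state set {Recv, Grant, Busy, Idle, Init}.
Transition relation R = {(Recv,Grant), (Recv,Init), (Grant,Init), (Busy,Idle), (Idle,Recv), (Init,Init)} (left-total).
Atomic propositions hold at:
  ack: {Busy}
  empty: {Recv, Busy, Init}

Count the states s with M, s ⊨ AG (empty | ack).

1

Sat(empty | ack) = {Recv, Busy, Init}
AG (empty | ack): greatest fixpoint, start Z0 = {Recv, Busy, Init}, keep only states in Sat with every successor in Z. Z1 = {Init}; fixed.
Sat(AG (empty | ack)) = {Init}
|Sat(AG (empty | ack))| = |{Init}| = 1.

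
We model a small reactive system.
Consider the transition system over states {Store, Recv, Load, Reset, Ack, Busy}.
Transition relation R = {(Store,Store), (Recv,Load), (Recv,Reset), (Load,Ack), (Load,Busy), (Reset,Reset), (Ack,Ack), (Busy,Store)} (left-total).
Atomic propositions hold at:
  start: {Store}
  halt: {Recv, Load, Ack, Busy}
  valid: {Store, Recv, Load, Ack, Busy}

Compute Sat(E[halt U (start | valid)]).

Sat(start | valid) = {Store, Recv, Load, Ack, Busy}
E[halt U (start | valid)]: least fixpoint, start Z0 = Sat((start | valid)) = {Store, Recv, Load, Ack, Busy}, add states in Sat(halt) with some successor in Z. Already a fixed point.
Sat(E[halt U (start | valid)]) = {Store, Recv, Load, Ack, Busy}

{Store, Recv, Load, Ack, Busy}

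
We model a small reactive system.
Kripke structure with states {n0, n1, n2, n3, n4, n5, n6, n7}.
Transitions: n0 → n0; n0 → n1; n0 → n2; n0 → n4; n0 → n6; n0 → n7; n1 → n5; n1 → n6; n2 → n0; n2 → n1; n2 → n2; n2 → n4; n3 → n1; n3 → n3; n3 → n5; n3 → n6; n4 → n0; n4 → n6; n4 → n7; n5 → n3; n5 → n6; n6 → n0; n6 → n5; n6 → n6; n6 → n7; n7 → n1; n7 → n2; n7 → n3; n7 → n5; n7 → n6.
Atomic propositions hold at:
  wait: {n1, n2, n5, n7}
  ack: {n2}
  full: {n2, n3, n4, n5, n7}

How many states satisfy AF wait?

4

AF wait: least fixpoint, start Z0 = {n1, n2, n5, n7}, add states with every successor in Z. Already a fixed point.
Sat(AF wait) = {n1, n2, n5, n7}
|Sat(AF wait)| = |{n1, n2, n5, n7}| = 4.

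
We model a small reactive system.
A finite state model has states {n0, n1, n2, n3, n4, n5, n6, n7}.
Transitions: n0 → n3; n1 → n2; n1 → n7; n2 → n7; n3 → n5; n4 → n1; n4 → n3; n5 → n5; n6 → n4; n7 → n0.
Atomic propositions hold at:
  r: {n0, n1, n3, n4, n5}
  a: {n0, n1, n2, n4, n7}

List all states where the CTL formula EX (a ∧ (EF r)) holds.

EF r: least fixpoint, start Z0 = {n0, n1, n3, n4, n5}, add states with some successor in Z. Z1 = {n0, n1, n3, n4, n5, n6, n7}; Z2 = {n0, n1, n2, n3, n4, n5, n6, n7}; fixed.
Sat(EF r) = {n0, n1, n2, n3, n4, n5, n6, n7}
Sat(a ∧ (EF r)) = {n0, n1, n2, n4, n7}
Sat(EX (a ∧ (EF r))) = {s : some successor in {n0, n1, n2, n4, n7}} = {n1, n2, n4, n6, n7}

{n1, n2, n4, n6, n7}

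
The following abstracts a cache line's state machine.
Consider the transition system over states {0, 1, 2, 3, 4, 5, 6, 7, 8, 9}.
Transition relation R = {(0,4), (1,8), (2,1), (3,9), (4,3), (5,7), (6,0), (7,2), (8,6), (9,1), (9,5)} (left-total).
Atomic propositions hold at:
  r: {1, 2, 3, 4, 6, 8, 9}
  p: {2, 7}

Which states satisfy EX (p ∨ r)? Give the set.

Sat(p ∨ r) = {1, 2, 3, 4, 6, 7, 8, 9}
Sat(EX (p ∨ r)) = {s : some successor in {1, 2, 3, 4, 6, 7, 8, 9}} = {0, 1, 2, 3, 4, 5, 7, 8, 9}

{0, 1, 2, 3, 4, 5, 7, 8, 9}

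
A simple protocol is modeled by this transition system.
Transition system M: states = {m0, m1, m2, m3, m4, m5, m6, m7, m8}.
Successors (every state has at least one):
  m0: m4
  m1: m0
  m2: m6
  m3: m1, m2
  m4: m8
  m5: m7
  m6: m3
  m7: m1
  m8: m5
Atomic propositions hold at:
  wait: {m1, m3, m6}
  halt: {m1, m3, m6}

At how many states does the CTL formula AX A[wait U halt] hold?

3

A[wait U halt]: least fixpoint, start Z0 = Sat(halt) = {m1, m3, m6}, add states in Sat(wait) with every successor in Z. Already a fixed point.
Sat(A[wait U halt]) = {m1, m3, m6}
Sat(AX A[wait U halt]) = {s : every successor in {m1, m3, m6}} = {m2, m6, m7}
|Sat(AX A[wait U halt])| = |{m2, m6, m7}| = 3.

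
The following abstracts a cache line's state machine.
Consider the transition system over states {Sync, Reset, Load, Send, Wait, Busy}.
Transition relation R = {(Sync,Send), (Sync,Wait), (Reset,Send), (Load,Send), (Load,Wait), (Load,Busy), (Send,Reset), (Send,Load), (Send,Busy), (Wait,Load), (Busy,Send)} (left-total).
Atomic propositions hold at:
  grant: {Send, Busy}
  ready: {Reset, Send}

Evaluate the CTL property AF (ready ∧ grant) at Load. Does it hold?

Sat(ready ∧ grant) = {Send}
AF (ready ∧ grant): least fixpoint, start Z0 = {Send}, add states with every successor in Z. Z1 = {Reset, Send, Busy}; fixed.
Sat(AF (ready ∧ grant)) = {Reset, Send, Busy}
Load ∉ Sat(AF (ready ∧ grant)) = {Reset, Send, Busy}, so the formula does not hold at Load.

No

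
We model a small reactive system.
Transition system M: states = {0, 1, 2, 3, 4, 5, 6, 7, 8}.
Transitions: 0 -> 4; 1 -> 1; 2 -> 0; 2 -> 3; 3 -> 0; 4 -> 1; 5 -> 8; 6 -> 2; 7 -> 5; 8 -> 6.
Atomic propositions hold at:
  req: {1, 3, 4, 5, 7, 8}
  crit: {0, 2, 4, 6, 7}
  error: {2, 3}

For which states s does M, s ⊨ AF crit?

{0, 2, 3, 4, 5, 6, 7, 8}

AF crit: least fixpoint, start Z0 = {0, 2, 4, 6, 7}, add states with every successor in Z. Z1 = {0, 2, 3, 4, 6, 7, 8}; Z2 = {0, 2, 3, 4, 5, 6, 7, 8}; fixed.
Sat(AF crit) = {0, 2, 3, 4, 5, 6, 7, 8}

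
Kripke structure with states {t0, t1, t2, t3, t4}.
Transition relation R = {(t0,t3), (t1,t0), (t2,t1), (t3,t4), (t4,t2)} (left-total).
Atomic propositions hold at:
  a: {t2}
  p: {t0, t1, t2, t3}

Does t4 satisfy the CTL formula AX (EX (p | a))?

Sat(p | a) = {t0, t1, t2, t3}
Sat(EX (p | a)) = {s : some successor in {t0, t1, t2, t3}} = {t0, t1, t2, t4}
Sat(AX (EX (p | a))) = {s : every successor in {t0, t1, t2, t4}} = {t1, t2, t3, t4}
t4 ∈ Sat(AX (EX (p | a))) = {t1, t2, t3, t4}, so the formula holds at t4.

Yes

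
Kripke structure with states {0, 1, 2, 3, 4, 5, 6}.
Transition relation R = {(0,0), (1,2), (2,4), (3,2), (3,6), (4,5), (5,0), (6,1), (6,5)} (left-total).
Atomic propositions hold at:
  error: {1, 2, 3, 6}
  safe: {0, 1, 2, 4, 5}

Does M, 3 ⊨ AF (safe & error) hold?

Sat(safe & error) = {1, 2}
AF (safe & error): least fixpoint, start Z0 = {1, 2}, add states with every successor in Z. Already a fixed point.
Sat(AF (safe & error)) = {1, 2}
3 ∉ Sat(AF (safe & error)) = {1, 2}, so the formula does not hold at 3.

No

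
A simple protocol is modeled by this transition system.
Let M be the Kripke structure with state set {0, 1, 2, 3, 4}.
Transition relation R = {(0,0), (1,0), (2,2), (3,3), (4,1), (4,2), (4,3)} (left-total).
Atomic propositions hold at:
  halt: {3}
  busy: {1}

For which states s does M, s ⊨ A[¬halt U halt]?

Sat(¬halt) = {0, 1, 2, 4}
A[¬halt U halt]: least fixpoint, start Z0 = Sat(halt) = {3}, add states in Sat(¬halt) with every successor in Z. Already a fixed point.
Sat(A[¬halt U halt]) = {3}

{3}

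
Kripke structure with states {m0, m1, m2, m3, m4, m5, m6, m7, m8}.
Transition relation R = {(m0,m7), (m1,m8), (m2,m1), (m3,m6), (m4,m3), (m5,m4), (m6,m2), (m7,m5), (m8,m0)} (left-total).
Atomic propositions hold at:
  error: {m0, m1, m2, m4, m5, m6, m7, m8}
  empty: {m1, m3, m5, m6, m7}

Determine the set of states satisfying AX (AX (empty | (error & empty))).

Sat(error & empty) = {m1, m5, m6, m7}
Sat(empty | (error & empty)) = {m1, m3, m5, m6, m7}
Sat(AX (empty | (error & empty))) = {s : every successor in {m1, m3, m5, m6, m7}} = {m0, m2, m3, m4, m7}
Sat(AX (AX (empty | (error & empty)))) = {s : every successor in {m0, m2, m3, m4, m7}} = {m0, m4, m5, m6, m8}

{m0, m4, m5, m6, m8}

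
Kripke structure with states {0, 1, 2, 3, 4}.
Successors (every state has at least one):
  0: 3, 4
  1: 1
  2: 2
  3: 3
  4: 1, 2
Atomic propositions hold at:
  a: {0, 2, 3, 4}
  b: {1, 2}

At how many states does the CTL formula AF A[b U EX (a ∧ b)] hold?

2

Sat(a ∧ b) = {2}
Sat(EX (a ∧ b)) = {s : some successor in {2}} = {2, 4}
A[b U EX (a ∧ b)]: least fixpoint, start Z0 = Sat(EX (a ∧ b)) = {2, 4}, add states in Sat(b) with every successor in Z. Already a fixed point.
Sat(A[b U EX (a ∧ b)]) = {2, 4}
AF A[b U EX (a ∧ b)]: least fixpoint, start Z0 = {2, 4}, add states with every successor in Z. Already a fixed point.
Sat(AF A[b U EX (a ∧ b)]) = {2, 4}
|Sat(AF A[b U EX (a ∧ b)])| = |{2, 4}| = 2.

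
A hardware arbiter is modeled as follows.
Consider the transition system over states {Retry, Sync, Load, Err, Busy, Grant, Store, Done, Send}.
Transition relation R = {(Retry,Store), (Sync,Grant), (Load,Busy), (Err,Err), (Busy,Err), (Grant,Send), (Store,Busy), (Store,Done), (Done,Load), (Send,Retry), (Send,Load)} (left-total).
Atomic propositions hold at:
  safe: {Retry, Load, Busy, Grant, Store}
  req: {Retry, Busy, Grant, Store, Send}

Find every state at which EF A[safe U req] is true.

A[safe U req]: least fixpoint, start Z0 = Sat(req) = {Retry, Busy, Grant, Store, Send}, add states in Sat(safe) with every successor in Z. Z1 = {Retry, Load, Busy, Grant, Store, Send}; fixed.
Sat(A[safe U req]) = {Retry, Load, Busy, Grant, Store, Send}
EF A[safe U req]: least fixpoint, start Z0 = {Retry, Load, Busy, Grant, Store, Send}, add states with some successor in Z. Z1 = {Retry, Sync, Load, Busy, Grant, Store, Done, Send}; fixed.
Sat(EF A[safe U req]) = {Retry, Sync, Load, Busy, Grant, Store, Done, Send}

{Retry, Sync, Load, Busy, Grant, Store, Done, Send}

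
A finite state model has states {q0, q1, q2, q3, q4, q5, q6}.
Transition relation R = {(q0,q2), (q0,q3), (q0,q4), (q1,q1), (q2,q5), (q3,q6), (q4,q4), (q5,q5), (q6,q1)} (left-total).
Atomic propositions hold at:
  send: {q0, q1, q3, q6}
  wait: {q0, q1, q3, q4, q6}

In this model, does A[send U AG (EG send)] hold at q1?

EG send: greatest fixpoint, start Z0 = {q0, q1, q3, q6}, keep only states in Sat with some successor in Z. Already a fixed point.
Sat(EG send) = {q0, q1, q3, q6}
AG (EG send): greatest fixpoint, start Z0 = {q0, q1, q3, q6}, keep only states in Sat with every successor in Z. Z1 = {q1, q3, q6}; fixed.
Sat(AG (EG send)) = {q1, q3, q6}
A[send U AG (EG send)]: least fixpoint, start Z0 = Sat(AG (EG send)) = {q1, q3, q6}, add states in Sat(send) with every successor in Z. Already a fixed point.
Sat(A[send U AG (EG send)]) = {q1, q3, q6}
q1 ∈ Sat(A[send U AG (EG send)]) = {q1, q3, q6}, so the formula holds at q1.

Yes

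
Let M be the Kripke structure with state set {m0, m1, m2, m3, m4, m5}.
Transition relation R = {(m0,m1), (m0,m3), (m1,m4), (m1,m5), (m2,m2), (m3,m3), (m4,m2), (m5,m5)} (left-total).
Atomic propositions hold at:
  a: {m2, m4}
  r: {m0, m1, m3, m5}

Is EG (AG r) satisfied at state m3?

AG r: greatest fixpoint, start Z0 = {m0, m1, m3, m5}, keep only states in Sat with every successor in Z. Z1 = {m0, m3, m5}; Z2 = {m3, m5}; fixed.
Sat(AG r) = {m3, m5}
EG (AG r): greatest fixpoint, start Z0 = {m3, m5}, keep only states in Sat with some successor in Z. Already a fixed point.
Sat(EG (AG r)) = {m3, m5}
m3 ∈ Sat(EG (AG r)) = {m3, m5}, so the formula holds at m3.

Yes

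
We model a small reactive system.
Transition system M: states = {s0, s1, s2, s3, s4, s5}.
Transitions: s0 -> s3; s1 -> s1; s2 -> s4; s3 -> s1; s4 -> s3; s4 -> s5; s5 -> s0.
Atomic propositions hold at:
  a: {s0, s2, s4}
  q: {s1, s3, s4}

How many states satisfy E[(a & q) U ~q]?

Sat(a & q) = {s4}
Sat(~q) = {s0, s2, s5}
E[(a & q) U ~q]: least fixpoint, start Z0 = Sat(~q) = {s0, s2, s5}, add states in Sat(a & q) with some successor in Z. Z1 = {s0, s2, s4, s5}; fixed.
Sat(E[(a & q) U ~q]) = {s0, s2, s4, s5}
|Sat(E[(a & q) U ~q])| = |{s0, s2, s4, s5}| = 4.

4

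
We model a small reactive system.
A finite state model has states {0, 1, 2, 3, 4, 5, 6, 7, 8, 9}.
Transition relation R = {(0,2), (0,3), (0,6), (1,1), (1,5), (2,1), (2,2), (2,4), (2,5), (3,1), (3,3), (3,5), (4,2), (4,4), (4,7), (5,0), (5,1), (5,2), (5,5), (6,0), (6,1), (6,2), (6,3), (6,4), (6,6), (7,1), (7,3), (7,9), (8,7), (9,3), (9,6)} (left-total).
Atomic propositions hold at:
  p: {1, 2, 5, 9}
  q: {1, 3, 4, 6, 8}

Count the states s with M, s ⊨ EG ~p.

6

Sat(~p) = {0, 3, 4, 6, 7, 8}
EG ~p: greatest fixpoint, start Z0 = {0, 3, 4, 6, 7, 8}, keep only states in Sat with some successor in Z. Already a fixed point.
Sat(EG ~p) = {0, 3, 4, 6, 7, 8}
|Sat(EG ~p)| = |{0, 3, 4, 6, 7, 8}| = 6.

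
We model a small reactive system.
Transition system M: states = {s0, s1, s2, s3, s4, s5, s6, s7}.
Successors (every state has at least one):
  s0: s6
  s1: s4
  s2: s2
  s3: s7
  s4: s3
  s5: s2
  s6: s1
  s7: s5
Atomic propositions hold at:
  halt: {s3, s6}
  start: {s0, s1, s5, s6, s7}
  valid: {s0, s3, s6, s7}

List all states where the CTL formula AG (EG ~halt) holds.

Sat(~halt) = {s0, s1, s2, s4, s5, s7}
EG ~halt: greatest fixpoint, start Z0 = {s0, s1, s2, s4, s5, s7}, keep only states in Sat with some successor in Z. Z1 = {s1, s2, s5, s7}; Z2 = {s2, s5, s7}; fixed.
Sat(EG ~halt) = {s2, s5, s7}
AG (EG ~halt): greatest fixpoint, start Z0 = {s2, s5, s7}, keep only states in Sat with every successor in Z. Already a fixed point.
Sat(AG (EG ~halt)) = {s2, s5, s7}

{s2, s5, s7}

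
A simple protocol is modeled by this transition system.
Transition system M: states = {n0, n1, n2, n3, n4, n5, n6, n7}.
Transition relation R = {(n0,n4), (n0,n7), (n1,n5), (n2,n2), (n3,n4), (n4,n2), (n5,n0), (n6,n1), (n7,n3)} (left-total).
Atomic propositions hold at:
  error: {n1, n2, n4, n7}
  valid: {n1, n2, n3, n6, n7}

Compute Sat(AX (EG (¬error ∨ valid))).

{n2, n4}

Sat(¬error) = {n0, n3, n5, n6}
Sat(¬error ∨ valid) = {n0, n1, n2, n3, n5, n6, n7}
EG (¬error ∨ valid): greatest fixpoint, start Z0 = {n0, n1, n2, n3, n5, n6, n7}, keep only states in Sat with some successor in Z. Z1 = {n0, n1, n2, n5, n6, n7}; Z2 = {n0, n1, n2, n5, n6}; Z3 = {n1, n2, n5, n6}; Z4 = {n1, n2, n6}; Z5 = {n2, n6}; Z6 = {n2}; fixed.
Sat(EG (¬error ∨ valid)) = {n2}
Sat(AX (EG (¬error ∨ valid))) = {s : every successor in {n2}} = {n2, n4}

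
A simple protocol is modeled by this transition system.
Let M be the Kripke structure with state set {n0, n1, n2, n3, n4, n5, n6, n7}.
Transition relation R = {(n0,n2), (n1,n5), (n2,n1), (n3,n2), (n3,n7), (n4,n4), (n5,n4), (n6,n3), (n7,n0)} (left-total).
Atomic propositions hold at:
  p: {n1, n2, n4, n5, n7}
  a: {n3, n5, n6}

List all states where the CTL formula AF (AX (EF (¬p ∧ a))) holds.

Sat(¬p) = {n0, n3, n6}
Sat(¬p ∧ a) = {n3, n6}
EF (¬p ∧ a): least fixpoint, start Z0 = {n3, n6}, add states with some successor in Z. Already a fixed point.
Sat(EF (¬p ∧ a)) = {n3, n6}
Sat(AX (EF (¬p ∧ a))) = {s : every successor in {n3, n6}} = {n6}
AF (AX (EF (¬p ∧ a))): least fixpoint, start Z0 = {n6}, add states with every successor in Z. Already a fixed point.
Sat(AF (AX (EF (¬p ∧ a)))) = {n6}

{n6}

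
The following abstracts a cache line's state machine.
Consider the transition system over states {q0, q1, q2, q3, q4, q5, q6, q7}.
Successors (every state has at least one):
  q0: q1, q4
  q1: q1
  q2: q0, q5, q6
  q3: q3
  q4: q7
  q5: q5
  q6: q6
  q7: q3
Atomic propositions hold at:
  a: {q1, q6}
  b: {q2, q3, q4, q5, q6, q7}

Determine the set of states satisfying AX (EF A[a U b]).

A[a U b]: least fixpoint, start Z0 = Sat(b) = {q2, q3, q4, q5, q6, q7}, add states in Sat(a) with every successor in Z. Already a fixed point.
Sat(A[a U b]) = {q2, q3, q4, q5, q6, q7}
EF A[a U b]: least fixpoint, start Z0 = {q2, q3, q4, q5, q6, q7}, add states with some successor in Z. Z1 = {q0, q2, q3, q4, q5, q6, q7}; fixed.
Sat(EF A[a U b]) = {q0, q2, q3, q4, q5, q6, q7}
Sat(AX (EF A[a U b])) = {s : every successor in {q0, q2, q3, q4, q5, q6, q7}} = {q2, q3, q4, q5, q6, q7}

{q2, q3, q4, q5, q6, q7}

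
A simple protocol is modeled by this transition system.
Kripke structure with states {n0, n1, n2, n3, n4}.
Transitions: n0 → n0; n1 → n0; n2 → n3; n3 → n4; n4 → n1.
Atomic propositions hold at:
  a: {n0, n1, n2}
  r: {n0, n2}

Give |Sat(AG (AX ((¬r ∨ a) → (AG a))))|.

3

Sat(¬r) = {n1, n3, n4}
Sat(¬r ∨ a) = {n0, n1, n2, n3, n4}
AG a: greatest fixpoint, start Z0 = {n0, n1, n2}, keep only states in Sat with every successor in Z. Z1 = {n0, n1}; fixed.
Sat(AG a) = {n0, n1}
Sat((¬r ∨ a) → (AG a)) = {n0, n1}
Sat(AX ((¬r ∨ a) → (AG a))) = {s : every successor in {n0, n1}} = {n0, n1, n4}
AG (AX ((¬r ∨ a) → (AG a))): greatest fixpoint, start Z0 = {n0, n1, n4}, keep only states in Sat with every successor in Z. Already a fixed point.
Sat(AG (AX ((¬r ∨ a) → (AG a)))) = {n0, n1, n4}
|Sat(AG (AX ((¬r ∨ a) → (AG a))))| = |{n0, n1, n4}| = 3.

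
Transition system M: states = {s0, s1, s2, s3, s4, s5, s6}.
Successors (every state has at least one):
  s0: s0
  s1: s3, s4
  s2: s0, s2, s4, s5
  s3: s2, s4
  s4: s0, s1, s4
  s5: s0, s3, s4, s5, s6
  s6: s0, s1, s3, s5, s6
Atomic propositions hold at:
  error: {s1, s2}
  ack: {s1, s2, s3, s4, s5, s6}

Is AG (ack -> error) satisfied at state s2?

No

Sat(ack -> error) = {s0, s1, s2}
AG (ack -> error): greatest fixpoint, start Z0 = {s0, s1, s2}, keep only states in Sat with every successor in Z. Z1 = {s0}; fixed.
Sat(AG (ack -> error)) = {s0}
s2 ∉ Sat(AG (ack -> error)) = {s0}, so the formula does not hold at s2.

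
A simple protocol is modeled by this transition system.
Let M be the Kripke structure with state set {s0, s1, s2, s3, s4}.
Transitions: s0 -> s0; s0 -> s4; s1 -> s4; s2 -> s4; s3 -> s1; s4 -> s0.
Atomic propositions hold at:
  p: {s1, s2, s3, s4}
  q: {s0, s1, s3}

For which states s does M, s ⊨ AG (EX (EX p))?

Sat(EX p) = {s : some successor in {s1, s2, s3, s4}} = {s0, s1, s2, s3}
Sat(EX (EX p)) = {s : some successor in {s0, s1, s2, s3}} = {s0, s3, s4}
AG (EX (EX p)): greatest fixpoint, start Z0 = {s0, s3, s4}, keep only states in Sat with every successor in Z. Z1 = {s0, s4}; fixed.
Sat(AG (EX (EX p))) = {s0, s4}

{s0, s4}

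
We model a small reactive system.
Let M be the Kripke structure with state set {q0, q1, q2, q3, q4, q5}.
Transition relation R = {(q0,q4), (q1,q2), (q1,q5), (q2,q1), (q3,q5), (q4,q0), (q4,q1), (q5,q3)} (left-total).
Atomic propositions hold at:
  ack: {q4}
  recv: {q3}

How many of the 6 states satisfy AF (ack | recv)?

Sat(ack | recv) = {q3, q4}
AF (ack | recv): least fixpoint, start Z0 = {q3, q4}, add states with every successor in Z. Z1 = {q0, q3, q4, q5}; fixed.
Sat(AF (ack | recv)) = {q0, q3, q4, q5}
|Sat(AF (ack | recv))| = |{q0, q3, q4, q5}| = 4.

4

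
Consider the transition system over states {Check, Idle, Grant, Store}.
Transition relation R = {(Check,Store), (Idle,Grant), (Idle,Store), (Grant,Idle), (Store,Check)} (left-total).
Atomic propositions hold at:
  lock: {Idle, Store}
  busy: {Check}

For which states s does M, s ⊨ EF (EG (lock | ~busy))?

{Idle, Grant}

Sat(~busy) = {Idle, Grant, Store}
Sat(lock | ~busy) = {Idle, Grant, Store}
EG (lock | ~busy): greatest fixpoint, start Z0 = {Idle, Grant, Store}, keep only states in Sat with some successor in Z. Z1 = {Idle, Grant}; fixed.
Sat(EG (lock | ~busy)) = {Idle, Grant}
EF (EG (lock | ~busy)): least fixpoint, start Z0 = {Idle, Grant}, add states with some successor in Z. Already a fixed point.
Sat(EF (EG (lock | ~busy))) = {Idle, Grant}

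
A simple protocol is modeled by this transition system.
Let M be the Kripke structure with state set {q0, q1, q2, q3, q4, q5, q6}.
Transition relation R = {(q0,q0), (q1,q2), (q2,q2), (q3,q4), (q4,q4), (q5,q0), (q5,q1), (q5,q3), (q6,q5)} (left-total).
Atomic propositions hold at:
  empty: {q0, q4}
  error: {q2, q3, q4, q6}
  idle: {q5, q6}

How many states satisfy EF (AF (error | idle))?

6

Sat(error | idle) = {q2, q3, q4, q5, q6}
AF (error | idle): least fixpoint, start Z0 = {q2, q3, q4, q5, q6}, add states with every successor in Z. Z1 = {q1, q2, q3, q4, q5, q6}; fixed.
Sat(AF (error | idle)) = {q1, q2, q3, q4, q5, q6}
EF (AF (error | idle)): least fixpoint, start Z0 = {q1, q2, q3, q4, q5, q6}, add states with some successor in Z. Already a fixed point.
Sat(EF (AF (error | idle))) = {q1, q2, q3, q4, q5, q6}
|Sat(EF (AF (error | idle)))| = |{q1, q2, q3, q4, q5, q6}| = 6.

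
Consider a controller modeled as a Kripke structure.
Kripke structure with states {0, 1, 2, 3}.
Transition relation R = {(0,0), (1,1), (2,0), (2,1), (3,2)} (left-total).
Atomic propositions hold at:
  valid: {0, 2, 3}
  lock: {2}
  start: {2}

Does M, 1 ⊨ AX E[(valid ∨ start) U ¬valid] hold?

Sat(valid ∨ start) = {0, 2, 3}
Sat(¬valid) = {1}
E[(valid ∨ start) U ¬valid]: least fixpoint, start Z0 = Sat(¬valid) = {1}, add states in Sat(valid ∨ start) with some successor in Z. Z1 = {1, 2}; Z2 = {1, 2, 3}; fixed.
Sat(E[(valid ∨ start) U ¬valid]) = {1, 2, 3}
Sat(AX E[(valid ∨ start) U ¬valid]) = {s : every successor in {1, 2, 3}} = {1, 3}
1 ∈ Sat(AX E[(valid ∨ start) U ¬valid]) = {1, 3}, so the formula holds at 1.

Yes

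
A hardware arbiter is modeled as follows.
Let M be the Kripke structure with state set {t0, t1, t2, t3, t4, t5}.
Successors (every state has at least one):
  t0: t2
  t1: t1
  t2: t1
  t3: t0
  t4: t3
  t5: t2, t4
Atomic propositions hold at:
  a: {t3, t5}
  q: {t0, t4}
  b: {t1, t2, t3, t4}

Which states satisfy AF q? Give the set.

AF q: least fixpoint, start Z0 = {t0, t4}, add states with every successor in Z. Z1 = {t0, t3, t4}; fixed.
Sat(AF q) = {t0, t3, t4}

{t0, t3, t4}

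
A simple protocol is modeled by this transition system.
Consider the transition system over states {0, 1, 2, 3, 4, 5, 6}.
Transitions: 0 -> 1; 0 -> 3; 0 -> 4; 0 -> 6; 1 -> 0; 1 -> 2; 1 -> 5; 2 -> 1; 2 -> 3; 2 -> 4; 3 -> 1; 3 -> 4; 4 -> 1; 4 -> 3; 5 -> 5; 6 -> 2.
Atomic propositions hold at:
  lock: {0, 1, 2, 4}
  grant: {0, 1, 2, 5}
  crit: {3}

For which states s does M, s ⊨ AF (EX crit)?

Sat(EX crit) = {s : some successor in {3}} = {0, 2, 4}
AF (EX crit): least fixpoint, start Z0 = {0, 2, 4}, add states with every successor in Z. Z1 = {0, 2, 4, 6}; fixed.
Sat(AF (EX crit)) = {0, 2, 4, 6}

{0, 2, 4, 6}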